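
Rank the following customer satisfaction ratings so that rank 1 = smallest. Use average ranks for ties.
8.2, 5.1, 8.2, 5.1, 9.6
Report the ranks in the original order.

Sorted (ascending): 5.1, 5.1, 8.2, 8.2, 9.6
The 2 values of 5.1 occupy positions 1–2 → average rank (1+2)/2 = 1.5.
The 2 values of 8.2 occupy positions 3–4 → average rank (3+4)/2 = 3.5.

3.5, 1.5, 3.5, 1.5, 5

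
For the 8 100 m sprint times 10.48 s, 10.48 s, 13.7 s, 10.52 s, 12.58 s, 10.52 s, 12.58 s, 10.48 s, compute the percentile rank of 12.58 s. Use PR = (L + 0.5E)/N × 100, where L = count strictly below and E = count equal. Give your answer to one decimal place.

N = 8.
Strictly below 12.58: 5. Equal to 12.58: 2.
PR = (5 + 0.5·2)/8 × 100 = 75.0

75.0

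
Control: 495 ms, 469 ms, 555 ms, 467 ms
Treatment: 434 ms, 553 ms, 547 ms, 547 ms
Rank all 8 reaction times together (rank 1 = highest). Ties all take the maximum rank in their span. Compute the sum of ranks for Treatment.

18

Sorted (descending): 555, 553, 547, 547, 495, 469, 467, 434
The 2 values of 547 occupy positions 3–4 → each gets rank 4.
Treatment values → pooled ranks: 434→8, 553→2, 547→4, 547→4
Rank sum = 8 + 2 + 4 + 4 = 18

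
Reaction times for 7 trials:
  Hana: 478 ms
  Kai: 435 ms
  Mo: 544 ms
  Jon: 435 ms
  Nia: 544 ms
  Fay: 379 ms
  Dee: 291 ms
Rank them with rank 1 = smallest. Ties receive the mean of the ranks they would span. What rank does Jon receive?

3.5

Sorted (ascending): 291, 379, 435, 435, 478, 544, 544
The 2 values of 435 occupy positions 3–4 → average rank (3+4)/2 = 3.5.
The 2 values of 544 occupy positions 6–7 → average rank (6+7)/2 = 6.5.
Jon has value 435 ms → rank 3.5.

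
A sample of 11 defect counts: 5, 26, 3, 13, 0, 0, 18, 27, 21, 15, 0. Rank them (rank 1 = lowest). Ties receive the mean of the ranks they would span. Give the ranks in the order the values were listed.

5, 10, 4, 6, 2, 2, 8, 11, 9, 7, 2

Sorted (ascending): 0, 0, 0, 3, 5, 13, 15, 18, 21, 26, 27
The 3 values of 0 occupy positions 1–3 → average rank 2.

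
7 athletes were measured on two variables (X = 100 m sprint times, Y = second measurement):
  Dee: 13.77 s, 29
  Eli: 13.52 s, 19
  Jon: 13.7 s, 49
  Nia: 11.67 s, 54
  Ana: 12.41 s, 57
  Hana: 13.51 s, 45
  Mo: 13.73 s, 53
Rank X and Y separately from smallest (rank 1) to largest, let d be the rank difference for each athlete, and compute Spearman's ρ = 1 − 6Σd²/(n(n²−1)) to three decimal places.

Ranks of variable 1: 7, 4, 5, 1, 2, 3, 6
Ranks of variable 2: 2, 1, 4, 6, 7, 3, 5
d = r₁ − r₂: 5, 3, 1, -5, -5, 0, 1
d²: 25, 9, 1, 25, 25, 0, 1; Σd² = 86
ρ = 1 − 6·86/(7·48) = 1 − 516/336 = -0.536

-0.536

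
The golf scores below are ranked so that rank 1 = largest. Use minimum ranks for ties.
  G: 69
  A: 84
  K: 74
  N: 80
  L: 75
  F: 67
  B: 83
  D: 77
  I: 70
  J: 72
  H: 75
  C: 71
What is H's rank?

Sorted (descending): 84, 83, 80, 77, 75, 75, 74, 72, 71, 70, 69, 67
The 2 values of 75 occupy positions 5–6 → each gets rank 5.
H has value 75 → rank 5.

5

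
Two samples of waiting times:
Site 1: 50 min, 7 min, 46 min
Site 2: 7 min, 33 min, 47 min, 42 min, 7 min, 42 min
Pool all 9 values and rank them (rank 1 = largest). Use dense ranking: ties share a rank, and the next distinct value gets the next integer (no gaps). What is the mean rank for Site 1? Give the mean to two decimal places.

3.33

Sorted (descending): 50, 47, 46, 42, 42, 33, 7, 7, 7
The 2 values of 42 share dense rank 4.
The 3 values of 7 share dense rank 6.
Remaining distinct values take the next consecutive integers.
Site 1 values → pooled ranks: 50→1, 7→6, 46→3
Mean rank = (1 + 6 + 3) / 3 = 3.33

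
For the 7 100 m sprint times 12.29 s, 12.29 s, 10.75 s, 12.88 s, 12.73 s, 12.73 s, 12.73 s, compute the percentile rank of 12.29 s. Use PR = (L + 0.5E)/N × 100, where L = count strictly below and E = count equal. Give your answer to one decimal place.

N = 7.
Strictly below 12.29: 1. Equal to 12.29: 2.
PR = (1 + 0.5·2)/7 × 100 = 28.6

28.6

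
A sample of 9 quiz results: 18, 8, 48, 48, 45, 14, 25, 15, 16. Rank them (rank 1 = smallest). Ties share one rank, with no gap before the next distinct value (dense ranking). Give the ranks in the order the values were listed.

5, 1, 8, 8, 7, 2, 6, 3, 4

Sorted (ascending): 8, 14, 15, 16, 18, 25, 45, 48, 48
The 2 values of 48 share dense rank 8.
Remaining distinct values take the next consecutive integers.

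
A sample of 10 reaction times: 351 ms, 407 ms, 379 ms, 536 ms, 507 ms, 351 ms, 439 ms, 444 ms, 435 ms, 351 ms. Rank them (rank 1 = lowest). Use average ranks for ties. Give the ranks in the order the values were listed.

2, 5, 4, 10, 9, 2, 7, 8, 6, 2

Sorted (ascending): 351, 351, 351, 379, 407, 435, 439, 444, 507, 536
The 3 values of 351 occupy positions 1–3 → average rank 2.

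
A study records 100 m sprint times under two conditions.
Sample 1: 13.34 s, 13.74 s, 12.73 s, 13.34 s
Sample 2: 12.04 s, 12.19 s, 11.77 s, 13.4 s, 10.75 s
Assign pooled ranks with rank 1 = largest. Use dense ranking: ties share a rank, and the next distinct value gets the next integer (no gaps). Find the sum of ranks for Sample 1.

Sorted (descending): 13.74, 13.4, 13.34, 13.34, 12.73, 12.19, 12.04, 11.77, 10.75
The 2 values of 13.34 share dense rank 3.
Remaining distinct values take the next consecutive integers.
Sample 1 values → pooled ranks: 13.34→3, 13.74→1, 12.73→4, 13.34→3
Rank sum = 3 + 1 + 4 + 3 = 11

11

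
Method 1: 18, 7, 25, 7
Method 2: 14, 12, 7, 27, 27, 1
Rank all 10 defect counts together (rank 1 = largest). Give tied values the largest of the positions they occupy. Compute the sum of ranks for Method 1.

25

Sorted (descending): 27, 27, 25, 18, 14, 12, 7, 7, 7, 1
The 2 values of 27 occupy positions 1–2 → each gets rank 2.
The 3 values of 7 occupy positions 7–9 → each gets rank 9.
Method 1 values → pooled ranks: 18→4, 7→9, 25→3, 7→9
Rank sum = 4 + 9 + 3 + 9 = 25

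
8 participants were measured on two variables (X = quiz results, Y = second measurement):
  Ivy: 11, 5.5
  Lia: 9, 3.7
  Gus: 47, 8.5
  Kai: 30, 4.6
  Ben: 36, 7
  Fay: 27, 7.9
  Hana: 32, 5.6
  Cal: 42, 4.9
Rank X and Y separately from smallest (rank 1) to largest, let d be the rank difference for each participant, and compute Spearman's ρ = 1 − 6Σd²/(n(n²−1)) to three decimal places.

0.524

Ranks of variable 1: 2, 1, 8, 4, 6, 3, 5, 7
Ranks of variable 2: 4, 1, 8, 2, 6, 7, 5, 3
d = r₁ − r₂: -2, 0, 0, 2, 0, -4, 0, 4
d²: 4, 0, 0, 4, 0, 16, 0, 16; Σd² = 40
ρ = 1 − 6·40/(8·63) = 1 − 240/504 = 0.524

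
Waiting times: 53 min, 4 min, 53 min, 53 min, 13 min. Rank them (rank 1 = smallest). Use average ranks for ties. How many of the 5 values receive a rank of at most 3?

2

Sorted (ascending): 4, 13, 53, 53, 53
The 3 values of 53 occupy positions 3–5 → average rank 4.
Ranks ≤ 3: {1, 2} → 2 values.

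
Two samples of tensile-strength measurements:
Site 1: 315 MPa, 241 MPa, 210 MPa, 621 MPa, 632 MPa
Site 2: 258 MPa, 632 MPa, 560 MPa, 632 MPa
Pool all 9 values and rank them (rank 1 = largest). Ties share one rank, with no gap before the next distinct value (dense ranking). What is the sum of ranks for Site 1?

20

Sorted (descending): 632, 632, 632, 621, 560, 315, 258, 241, 210
The 3 values of 632 share dense rank 1.
Remaining distinct values take the next consecutive integers.
Site 1 values → pooled ranks: 315→4, 241→6, 210→7, 621→2, 632→1
Rank sum = 4 + 6 + 7 + 2 + 1 = 20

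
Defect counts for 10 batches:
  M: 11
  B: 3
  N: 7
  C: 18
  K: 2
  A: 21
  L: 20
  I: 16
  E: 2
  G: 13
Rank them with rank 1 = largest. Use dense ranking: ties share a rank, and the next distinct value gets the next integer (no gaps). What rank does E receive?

Sorted (descending): 21, 20, 18, 16, 13, 11, 7, 3, 2, 2
The 2 values of 2 share dense rank 9.
Remaining distinct values take the next consecutive integers.
E has value 2 → rank 9.

9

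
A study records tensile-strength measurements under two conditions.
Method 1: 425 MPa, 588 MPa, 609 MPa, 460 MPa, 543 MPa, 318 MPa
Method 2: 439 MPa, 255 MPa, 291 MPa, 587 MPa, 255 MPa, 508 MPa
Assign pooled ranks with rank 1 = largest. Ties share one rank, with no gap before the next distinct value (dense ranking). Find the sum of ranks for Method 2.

47

Sorted (descending): 609, 588, 587, 543, 508, 460, 439, 425, 318, 291, 255, 255
The 2 values of 255 share dense rank 11.
Remaining distinct values take the next consecutive integers.
Method 2 values → pooled ranks: 439→7, 255→11, 291→10, 587→3, 255→11, 508→5
Rank sum = 7 + 11 + 10 + 3 + 11 + 5 = 47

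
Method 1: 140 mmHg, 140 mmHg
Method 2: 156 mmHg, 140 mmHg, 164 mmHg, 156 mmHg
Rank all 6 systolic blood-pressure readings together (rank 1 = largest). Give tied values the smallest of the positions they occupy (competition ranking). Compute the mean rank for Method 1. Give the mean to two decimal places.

Sorted (descending): 164, 156, 156, 140, 140, 140
The 2 values of 156 occupy positions 2–3 → each gets rank 2.
The 3 values of 140 occupy positions 4–6 → each gets rank 4.
Method 1 values → pooled ranks: 140→4, 140→4
Mean rank = (4 + 4) / 2 = 4.00

4.00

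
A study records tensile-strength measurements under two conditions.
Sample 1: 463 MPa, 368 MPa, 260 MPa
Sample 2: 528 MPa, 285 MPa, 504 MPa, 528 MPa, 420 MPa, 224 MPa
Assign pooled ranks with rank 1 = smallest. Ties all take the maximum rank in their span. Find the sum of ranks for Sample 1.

Sorted (ascending): 224, 260, 285, 368, 420, 463, 504, 528, 528
The 2 values of 528 occupy positions 8–9 → each gets rank 9.
Sample 1 values → pooled ranks: 463→6, 368→4, 260→2
Rank sum = 6 + 4 + 2 = 12

12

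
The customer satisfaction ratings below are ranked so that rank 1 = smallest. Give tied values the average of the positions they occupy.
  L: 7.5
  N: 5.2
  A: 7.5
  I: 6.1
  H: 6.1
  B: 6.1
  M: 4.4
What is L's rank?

Sorted (ascending): 4.4, 5.2, 6.1, 6.1, 6.1, 7.5, 7.5
The 3 values of 6.1 occupy positions 3–5 → average rank 4.
The 2 values of 7.5 occupy positions 6–7 → average rank (6+7)/2 = 6.5.
L has value 7.5 → rank 6.5.

6.5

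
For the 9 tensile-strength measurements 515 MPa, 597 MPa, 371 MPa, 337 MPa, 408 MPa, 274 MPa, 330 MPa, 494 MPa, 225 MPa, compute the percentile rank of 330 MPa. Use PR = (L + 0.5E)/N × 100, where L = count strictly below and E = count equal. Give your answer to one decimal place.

27.8

N = 9.
Strictly below 330: 2. Equal to 330: 1.
PR = (2 + 0.5·1)/9 × 100 = 27.8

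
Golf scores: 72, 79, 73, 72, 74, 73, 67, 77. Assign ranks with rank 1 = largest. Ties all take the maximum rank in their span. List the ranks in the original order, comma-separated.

7, 1, 5, 7, 3, 5, 8, 2

Sorted (descending): 79, 77, 74, 73, 73, 72, 72, 67
The 2 values of 73 occupy positions 4–5 → each gets rank 5.
The 2 values of 72 occupy positions 6–7 → each gets rank 7.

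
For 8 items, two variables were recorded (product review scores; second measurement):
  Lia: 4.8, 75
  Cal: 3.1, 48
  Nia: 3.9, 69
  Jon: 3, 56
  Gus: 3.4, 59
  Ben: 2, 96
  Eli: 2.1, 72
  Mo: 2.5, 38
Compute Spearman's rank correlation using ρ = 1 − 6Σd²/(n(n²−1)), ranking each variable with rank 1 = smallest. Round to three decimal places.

-0.048

Ranks of variable 1: 8, 5, 7, 4, 6, 1, 2, 3
Ranks of variable 2: 7, 2, 5, 3, 4, 8, 6, 1
d = r₁ − r₂: 1, 3, 2, 1, 2, -7, -4, 2
d²: 1, 9, 4, 1, 4, 49, 16, 4; Σd² = 88
ρ = 1 − 6·88/(8·63) = 1 − 528/504 = -0.048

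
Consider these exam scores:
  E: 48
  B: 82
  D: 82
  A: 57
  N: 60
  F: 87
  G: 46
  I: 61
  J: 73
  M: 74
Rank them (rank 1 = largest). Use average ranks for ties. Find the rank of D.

Sorted (descending): 87, 82, 82, 74, 73, 61, 60, 57, 48, 46
The 2 values of 82 occupy positions 2–3 → average rank (2+3)/2 = 2.5.
D has value 82 → rank 2.5.

2.5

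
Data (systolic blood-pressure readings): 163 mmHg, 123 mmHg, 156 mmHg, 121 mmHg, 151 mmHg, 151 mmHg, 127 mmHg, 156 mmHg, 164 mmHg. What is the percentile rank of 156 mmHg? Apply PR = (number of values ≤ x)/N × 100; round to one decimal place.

77.8

N = 9.
Strictly below 156: 5. Equal to 156: 2.
PR = 7/9 × 100 = 77.8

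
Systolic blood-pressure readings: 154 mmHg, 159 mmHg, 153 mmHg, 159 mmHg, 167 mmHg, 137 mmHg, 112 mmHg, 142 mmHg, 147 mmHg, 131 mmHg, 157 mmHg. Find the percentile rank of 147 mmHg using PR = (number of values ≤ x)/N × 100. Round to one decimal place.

45.5

N = 11.
Strictly below 147: 4. Equal to 147: 1.
PR = 5/11 × 100 = 45.5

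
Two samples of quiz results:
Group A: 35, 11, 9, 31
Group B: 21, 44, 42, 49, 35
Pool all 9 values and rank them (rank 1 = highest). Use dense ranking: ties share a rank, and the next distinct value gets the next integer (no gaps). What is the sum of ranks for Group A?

24

Sorted (descending): 49, 44, 42, 35, 35, 31, 21, 11, 9
The 2 values of 35 share dense rank 4.
Remaining distinct values take the next consecutive integers.
Group A values → pooled ranks: 35→4, 11→7, 9→8, 31→5
Rank sum = 4 + 7 + 8 + 5 = 24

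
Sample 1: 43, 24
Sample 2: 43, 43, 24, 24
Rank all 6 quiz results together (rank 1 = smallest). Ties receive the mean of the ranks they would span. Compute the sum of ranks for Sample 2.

Sorted (ascending): 24, 24, 24, 43, 43, 43
The 3 values of 24 occupy positions 1–3 → average rank 2.
The 3 values of 43 occupy positions 4–6 → average rank 5.
Sample 2 values → pooled ranks: 43→5, 43→5, 24→2, 24→2
Rank sum = 5 + 5 + 2 + 2 = 14

14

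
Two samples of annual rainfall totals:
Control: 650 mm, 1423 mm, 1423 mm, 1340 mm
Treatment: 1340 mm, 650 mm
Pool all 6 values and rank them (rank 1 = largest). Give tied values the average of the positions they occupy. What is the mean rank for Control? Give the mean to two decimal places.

Sorted (descending): 1423, 1423, 1340, 1340, 650, 650
The 2 values of 1423 occupy positions 1–2 → average rank (1+2)/2 = 1.5.
The 2 values of 1340 occupy positions 3–4 → average rank (3+4)/2 = 3.5.
The 2 values of 650 occupy positions 5–6 → average rank (5+6)/2 = 5.5.
Control values → pooled ranks: 650→5.5, 1423→1.5, 1423→1.5, 1340→3.5
Mean rank = (5.5 + 1.5 + 1.5 + 3.5) / 4 = 3.00

3.00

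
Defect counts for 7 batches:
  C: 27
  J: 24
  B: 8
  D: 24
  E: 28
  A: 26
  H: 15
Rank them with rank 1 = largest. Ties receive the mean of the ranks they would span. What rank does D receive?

Sorted (descending): 28, 27, 26, 24, 24, 15, 8
The 2 values of 24 occupy positions 4–5 → average rank (4+5)/2 = 4.5.
D has value 24 → rank 4.5.

4.5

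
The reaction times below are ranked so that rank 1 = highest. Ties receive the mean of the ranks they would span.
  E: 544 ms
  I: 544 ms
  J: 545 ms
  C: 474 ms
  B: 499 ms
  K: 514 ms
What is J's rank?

1

Sorted (descending): 545, 544, 544, 514, 499, 474
The 2 values of 544 occupy positions 2–3 → average rank (2+3)/2 = 2.5.
J has value 545 ms → rank 1.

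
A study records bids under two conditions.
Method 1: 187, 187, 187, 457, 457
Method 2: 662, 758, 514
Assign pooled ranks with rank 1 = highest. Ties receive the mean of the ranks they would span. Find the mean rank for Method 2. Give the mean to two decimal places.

2.00

Sorted (descending): 758, 662, 514, 457, 457, 187, 187, 187
The 2 values of 457 occupy positions 4–5 → average rank (4+5)/2 = 4.5.
The 3 values of 187 occupy positions 6–8 → average rank 7.
Method 2 values → pooled ranks: 662→2, 758→1, 514→3
Mean rank = (2 + 1 + 3) / 3 = 2.00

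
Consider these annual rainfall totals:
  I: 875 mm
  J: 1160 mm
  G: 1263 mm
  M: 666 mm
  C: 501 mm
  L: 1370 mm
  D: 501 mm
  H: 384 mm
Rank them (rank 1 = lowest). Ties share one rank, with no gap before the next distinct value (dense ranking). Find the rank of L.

Sorted (ascending): 384, 501, 501, 666, 875, 1160, 1263, 1370
The 2 values of 501 share dense rank 2.
Remaining distinct values take the next consecutive integers.
L has value 1370 mm → rank 7.

7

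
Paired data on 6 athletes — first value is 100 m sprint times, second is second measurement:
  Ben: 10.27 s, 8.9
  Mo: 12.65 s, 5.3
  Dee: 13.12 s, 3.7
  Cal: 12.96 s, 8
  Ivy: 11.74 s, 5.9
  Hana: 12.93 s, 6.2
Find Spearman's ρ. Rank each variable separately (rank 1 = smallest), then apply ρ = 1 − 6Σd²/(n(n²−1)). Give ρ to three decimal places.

-0.486

Ranks of variable 1: 1, 3, 6, 5, 2, 4
Ranks of variable 2: 6, 2, 1, 5, 3, 4
d = r₁ − r₂: -5, 1, 5, 0, -1, 0
d²: 25, 1, 25, 0, 1, 0; Σd² = 52
ρ = 1 − 6·52/(6·35) = 1 − 312/210 = -0.486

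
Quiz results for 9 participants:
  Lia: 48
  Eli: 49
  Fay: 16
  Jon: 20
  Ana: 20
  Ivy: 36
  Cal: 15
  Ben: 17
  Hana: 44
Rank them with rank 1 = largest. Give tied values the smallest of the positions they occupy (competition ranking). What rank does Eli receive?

Sorted (descending): 49, 48, 44, 36, 20, 20, 17, 16, 15
The 2 values of 20 occupy positions 5–6 → each gets rank 5.
Eli has value 49 → rank 1.

1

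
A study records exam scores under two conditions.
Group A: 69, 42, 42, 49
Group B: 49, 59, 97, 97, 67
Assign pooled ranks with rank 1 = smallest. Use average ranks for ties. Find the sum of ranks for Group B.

31.5

Sorted (ascending): 42, 42, 49, 49, 59, 67, 69, 97, 97
The 2 values of 42 occupy positions 1–2 → average rank (1+2)/2 = 1.5.
The 2 values of 49 occupy positions 3–4 → average rank (3+4)/2 = 3.5.
The 2 values of 97 occupy positions 8–9 → average rank (8+9)/2 = 8.5.
Group B values → pooled ranks: 49→3.5, 59→5, 97→8.5, 97→8.5, 67→6
Rank sum = 3.5 + 5 + 8.5 + 8.5 + 6 = 31.5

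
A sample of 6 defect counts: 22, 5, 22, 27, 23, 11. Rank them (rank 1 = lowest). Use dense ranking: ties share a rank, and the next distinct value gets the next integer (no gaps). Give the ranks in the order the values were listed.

3, 1, 3, 5, 4, 2

Sorted (ascending): 5, 11, 22, 22, 23, 27
The 2 values of 22 share dense rank 3.
Remaining distinct values take the next consecutive integers.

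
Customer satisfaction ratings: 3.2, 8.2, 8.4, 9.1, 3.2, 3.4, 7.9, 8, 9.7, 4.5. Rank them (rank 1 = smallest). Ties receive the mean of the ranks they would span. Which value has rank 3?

3.4

Sorted (ascending): 3.2, 3.2, 3.4, 4.5, 7.9, 8, 8.2, 8.4, 9.1, 9.7
The 2 values of 3.2 occupy positions 1–2 → average rank (1+2)/2 = 1.5.
Rank 3 → value 3.4.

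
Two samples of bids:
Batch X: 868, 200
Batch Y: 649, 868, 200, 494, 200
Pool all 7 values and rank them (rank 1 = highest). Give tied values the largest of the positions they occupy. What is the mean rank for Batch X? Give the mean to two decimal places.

Sorted (descending): 868, 868, 649, 494, 200, 200, 200
The 2 values of 868 occupy positions 1–2 → each gets rank 2.
The 3 values of 200 occupy positions 5–7 → each gets rank 7.
Batch X values → pooled ranks: 868→2, 200→7
Mean rank = (2 + 7) / 2 = 4.50

4.50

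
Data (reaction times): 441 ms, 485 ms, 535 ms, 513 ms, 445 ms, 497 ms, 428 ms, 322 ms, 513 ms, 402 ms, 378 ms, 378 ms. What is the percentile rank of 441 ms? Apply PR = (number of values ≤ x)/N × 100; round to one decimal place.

N = 12.
Strictly below 441: 5. Equal to 441: 1.
PR = 6/12 × 100 = 50.0

50.0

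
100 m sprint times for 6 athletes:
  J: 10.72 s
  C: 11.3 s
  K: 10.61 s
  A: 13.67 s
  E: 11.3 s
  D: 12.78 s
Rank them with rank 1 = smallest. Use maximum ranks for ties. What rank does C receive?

Sorted (ascending): 10.61, 10.72, 11.3, 11.3, 12.78, 13.67
The 2 values of 11.3 occupy positions 3–4 → each gets rank 4.
C has value 11.3 s → rank 4.

4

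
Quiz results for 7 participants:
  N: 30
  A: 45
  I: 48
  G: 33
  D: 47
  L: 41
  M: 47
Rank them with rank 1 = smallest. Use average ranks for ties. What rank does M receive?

5.5

Sorted (ascending): 30, 33, 41, 45, 47, 47, 48
The 2 values of 47 occupy positions 5–6 → average rank (5+6)/2 = 5.5.
M has value 47 → rank 5.5.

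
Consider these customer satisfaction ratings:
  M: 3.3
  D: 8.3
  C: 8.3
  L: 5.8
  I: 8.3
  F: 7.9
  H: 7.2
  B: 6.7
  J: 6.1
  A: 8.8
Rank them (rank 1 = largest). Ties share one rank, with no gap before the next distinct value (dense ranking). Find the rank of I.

2

Sorted (descending): 8.8, 8.3, 8.3, 8.3, 7.9, 7.2, 6.7, 6.1, 5.8, 3.3
The 3 values of 8.3 share dense rank 2.
Remaining distinct values take the next consecutive integers.
I has value 8.3 → rank 2.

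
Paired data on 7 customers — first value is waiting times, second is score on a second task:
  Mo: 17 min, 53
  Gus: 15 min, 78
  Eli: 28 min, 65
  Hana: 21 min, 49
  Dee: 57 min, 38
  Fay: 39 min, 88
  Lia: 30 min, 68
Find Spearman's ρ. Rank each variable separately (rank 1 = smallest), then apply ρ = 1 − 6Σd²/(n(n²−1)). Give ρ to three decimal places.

-0.143

Ranks of variable 1: 2, 1, 4, 3, 7, 6, 5
Ranks of variable 2: 3, 6, 4, 2, 1, 7, 5
d = r₁ − r₂: -1, -5, 0, 1, 6, -1, 0
d²: 1, 25, 0, 1, 36, 1, 0; Σd² = 64
ρ = 1 − 6·64/(7·48) = 1 − 384/336 = -0.143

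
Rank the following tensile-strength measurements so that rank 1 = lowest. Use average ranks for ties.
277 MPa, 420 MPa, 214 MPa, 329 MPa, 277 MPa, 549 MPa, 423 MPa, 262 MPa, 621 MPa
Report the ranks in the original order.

3.5, 6, 1, 5, 3.5, 8, 7, 2, 9

Sorted (ascending): 214, 262, 277, 277, 329, 420, 423, 549, 621
The 2 values of 277 occupy positions 3–4 → average rank (3+4)/2 = 3.5.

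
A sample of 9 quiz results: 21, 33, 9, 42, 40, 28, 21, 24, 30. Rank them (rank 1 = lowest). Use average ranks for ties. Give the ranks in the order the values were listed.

Sorted (ascending): 9, 21, 21, 24, 28, 30, 33, 40, 42
The 2 values of 21 occupy positions 2–3 → average rank (2+3)/2 = 2.5.

2.5, 7, 1, 9, 8, 5, 2.5, 4, 6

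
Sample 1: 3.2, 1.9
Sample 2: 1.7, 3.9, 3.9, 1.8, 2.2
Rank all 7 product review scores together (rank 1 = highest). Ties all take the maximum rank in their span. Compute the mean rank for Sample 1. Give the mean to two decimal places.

Sorted (descending): 3.9, 3.9, 3.2, 2.2, 1.9, 1.8, 1.7
The 2 values of 3.9 occupy positions 1–2 → each gets rank 2.
Sample 1 values → pooled ranks: 3.2→3, 1.9→5
Mean rank = (3 + 5) / 2 = 4.00

4.00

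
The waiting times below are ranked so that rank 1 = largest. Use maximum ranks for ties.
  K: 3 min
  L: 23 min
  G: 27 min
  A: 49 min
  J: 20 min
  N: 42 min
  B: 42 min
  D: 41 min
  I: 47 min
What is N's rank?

4

Sorted (descending): 49, 47, 42, 42, 41, 27, 23, 20, 3
The 2 values of 42 occupy positions 3–4 → each gets rank 4.
N has value 42 min → rank 4.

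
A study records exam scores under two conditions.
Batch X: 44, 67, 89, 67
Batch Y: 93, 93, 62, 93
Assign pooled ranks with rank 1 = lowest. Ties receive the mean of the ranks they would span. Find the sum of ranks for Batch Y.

23

Sorted (ascending): 44, 62, 67, 67, 89, 93, 93, 93
The 2 values of 67 occupy positions 3–4 → average rank (3+4)/2 = 3.5.
The 3 values of 93 occupy positions 6–8 → average rank 7.
Batch Y values → pooled ranks: 93→7, 93→7, 62→2, 93→7
Rank sum = 7 + 7 + 2 + 7 = 23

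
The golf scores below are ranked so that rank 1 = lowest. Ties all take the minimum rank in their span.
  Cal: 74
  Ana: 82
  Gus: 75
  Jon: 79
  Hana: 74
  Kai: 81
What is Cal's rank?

Sorted (ascending): 74, 74, 75, 79, 81, 82
The 2 values of 74 occupy positions 1–2 → each gets rank 1.
Cal has value 74 → rank 1.

1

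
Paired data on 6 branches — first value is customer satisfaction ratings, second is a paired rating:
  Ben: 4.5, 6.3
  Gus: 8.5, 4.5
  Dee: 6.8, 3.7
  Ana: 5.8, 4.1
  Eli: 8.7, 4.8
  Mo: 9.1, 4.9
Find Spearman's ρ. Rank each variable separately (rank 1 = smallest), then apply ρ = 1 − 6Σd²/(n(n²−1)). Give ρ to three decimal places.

0.086

Ranks of variable 1: 1, 4, 3, 2, 5, 6
Ranks of variable 2: 6, 3, 1, 2, 4, 5
d = r₁ − r₂: -5, 1, 2, 0, 1, 1
d²: 25, 1, 4, 0, 1, 1; Σd² = 32
ρ = 1 − 6·32/(6·35) = 1 − 192/210 = 0.086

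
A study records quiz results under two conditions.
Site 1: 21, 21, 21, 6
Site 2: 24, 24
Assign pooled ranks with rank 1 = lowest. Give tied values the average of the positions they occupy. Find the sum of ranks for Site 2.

Sorted (ascending): 6, 21, 21, 21, 24, 24
The 3 values of 21 occupy positions 2–4 → average rank 3.
The 2 values of 24 occupy positions 5–6 → average rank (5+6)/2 = 5.5.
Site 2 values → pooled ranks: 24→5.5, 24→5.5
Rank sum = 5.5 + 5.5 = 11

11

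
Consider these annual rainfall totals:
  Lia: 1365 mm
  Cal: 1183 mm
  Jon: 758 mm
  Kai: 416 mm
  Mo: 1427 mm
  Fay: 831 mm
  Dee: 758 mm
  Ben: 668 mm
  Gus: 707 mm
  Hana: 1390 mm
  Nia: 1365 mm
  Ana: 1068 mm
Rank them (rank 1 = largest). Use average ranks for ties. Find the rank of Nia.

Sorted (descending): 1427, 1390, 1365, 1365, 1183, 1068, 831, 758, 758, 707, 668, 416
The 2 values of 1365 occupy positions 3–4 → average rank (3+4)/2 = 3.5.
The 2 values of 758 occupy positions 8–9 → average rank (8+9)/2 = 8.5.
Nia has value 1365 mm → rank 3.5.

3.5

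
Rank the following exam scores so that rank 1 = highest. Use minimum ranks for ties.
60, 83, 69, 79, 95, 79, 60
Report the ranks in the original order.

Sorted (descending): 95, 83, 79, 79, 69, 60, 60
The 2 values of 79 occupy positions 3–4 → each gets rank 3.
The 2 values of 60 occupy positions 6–7 → each gets rank 6.

6, 2, 5, 3, 1, 3, 6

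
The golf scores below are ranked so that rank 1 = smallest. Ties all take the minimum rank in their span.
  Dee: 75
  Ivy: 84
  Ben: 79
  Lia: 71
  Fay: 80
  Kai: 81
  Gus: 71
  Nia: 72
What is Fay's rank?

6

Sorted (ascending): 71, 71, 72, 75, 79, 80, 81, 84
The 2 values of 71 occupy positions 1–2 → each gets rank 1.
Fay has value 80 → rank 6.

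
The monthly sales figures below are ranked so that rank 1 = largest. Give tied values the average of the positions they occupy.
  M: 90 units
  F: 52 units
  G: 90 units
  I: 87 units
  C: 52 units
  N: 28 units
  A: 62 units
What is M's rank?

1.5

Sorted (descending): 90, 90, 87, 62, 52, 52, 28
The 2 values of 90 occupy positions 1–2 → average rank (1+2)/2 = 1.5.
The 2 values of 52 occupy positions 5–6 → average rank (5+6)/2 = 5.5.
M has value 90 units → rank 1.5.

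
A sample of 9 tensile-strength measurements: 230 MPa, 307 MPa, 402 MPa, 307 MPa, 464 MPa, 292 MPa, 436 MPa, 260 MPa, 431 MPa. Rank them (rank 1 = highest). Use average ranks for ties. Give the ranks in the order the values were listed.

Sorted (descending): 464, 436, 431, 402, 307, 307, 292, 260, 230
The 2 values of 307 occupy positions 5–6 → average rank (5+6)/2 = 5.5.

9, 5.5, 4, 5.5, 1, 7, 2, 8, 3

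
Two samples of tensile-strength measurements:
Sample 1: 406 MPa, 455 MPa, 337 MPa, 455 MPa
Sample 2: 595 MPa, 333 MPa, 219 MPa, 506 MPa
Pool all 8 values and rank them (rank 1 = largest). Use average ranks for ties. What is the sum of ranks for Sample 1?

18

Sorted (descending): 595, 506, 455, 455, 406, 337, 333, 219
The 2 values of 455 occupy positions 3–4 → average rank (3+4)/2 = 3.5.
Sample 1 values → pooled ranks: 406→5, 455→3.5, 337→6, 455→3.5
Rank sum = 5 + 3.5 + 6 + 3.5 = 18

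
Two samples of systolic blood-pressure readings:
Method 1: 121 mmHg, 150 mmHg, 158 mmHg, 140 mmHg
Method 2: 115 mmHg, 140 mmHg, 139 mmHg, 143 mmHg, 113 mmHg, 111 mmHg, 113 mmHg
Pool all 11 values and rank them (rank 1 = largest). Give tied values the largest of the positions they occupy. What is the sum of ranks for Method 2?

53

Sorted (descending): 158, 150, 143, 140, 140, 139, 121, 115, 113, 113, 111
The 2 values of 140 occupy positions 4–5 → each gets rank 5.
The 2 values of 113 occupy positions 9–10 → each gets rank 10.
Method 2 values → pooled ranks: 115→8, 140→5, 139→6, 143→3, 113→10, 111→11, 113→10
Rank sum = 8 + 5 + 6 + 3 + 10 + 11 + 10 = 53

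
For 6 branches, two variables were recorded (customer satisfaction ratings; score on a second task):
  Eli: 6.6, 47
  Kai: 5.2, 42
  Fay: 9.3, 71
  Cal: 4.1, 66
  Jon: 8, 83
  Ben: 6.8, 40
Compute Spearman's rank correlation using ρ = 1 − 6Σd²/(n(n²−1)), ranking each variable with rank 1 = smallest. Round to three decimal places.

Ranks of variable 1: 3, 2, 6, 1, 5, 4
Ranks of variable 2: 3, 2, 5, 4, 6, 1
d = r₁ − r₂: 0, 0, 1, -3, -1, 3
d²: 0, 0, 1, 9, 1, 9; Σd² = 20
ρ = 1 − 6·20/(6·35) = 1 − 120/210 = 0.429

0.429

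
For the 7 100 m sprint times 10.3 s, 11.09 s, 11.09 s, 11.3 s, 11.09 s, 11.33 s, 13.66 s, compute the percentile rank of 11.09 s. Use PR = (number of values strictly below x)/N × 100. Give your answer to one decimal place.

N = 7.
Strictly below 11.09: 1. Equal to 11.09: 3.
PR = 1/7 × 100 = 14.3

14.3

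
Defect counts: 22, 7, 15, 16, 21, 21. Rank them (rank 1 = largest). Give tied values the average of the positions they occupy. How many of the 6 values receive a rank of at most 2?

Sorted (descending): 22, 21, 21, 16, 15, 7
The 2 values of 21 occupy positions 2–3 → average rank (2+3)/2 = 2.5.
Ranks ≤ 2: {1} → 1 value.

1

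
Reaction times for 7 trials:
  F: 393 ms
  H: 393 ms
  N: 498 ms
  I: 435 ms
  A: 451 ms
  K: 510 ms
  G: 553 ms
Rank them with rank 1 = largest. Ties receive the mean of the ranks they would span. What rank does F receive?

6.5

Sorted (descending): 553, 510, 498, 451, 435, 393, 393
The 2 values of 393 occupy positions 6–7 → average rank (6+7)/2 = 6.5.
F has value 393 ms → rank 6.5.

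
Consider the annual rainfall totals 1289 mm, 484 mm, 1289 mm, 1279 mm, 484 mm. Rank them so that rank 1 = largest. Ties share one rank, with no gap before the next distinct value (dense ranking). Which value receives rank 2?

1279

Sorted (descending): 1289, 1289, 1279, 484, 484
The 2 values of 1289 share dense rank 1.
The 2 values of 484 share dense rank 3.
Remaining distinct values take the next consecutive integers.
Rank 2 → value 1279.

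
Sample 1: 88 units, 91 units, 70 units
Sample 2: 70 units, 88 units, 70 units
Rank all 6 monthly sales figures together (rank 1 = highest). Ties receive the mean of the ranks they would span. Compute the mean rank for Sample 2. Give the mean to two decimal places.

Sorted (descending): 91, 88, 88, 70, 70, 70
The 2 values of 88 occupy positions 2–3 → average rank (2+3)/2 = 2.5.
The 3 values of 70 occupy positions 4–6 → average rank 5.
Sample 2 values → pooled ranks: 70→5, 88→2.5, 70→5
Mean rank = (5 + 2.5 + 5) / 3 = 4.17

4.17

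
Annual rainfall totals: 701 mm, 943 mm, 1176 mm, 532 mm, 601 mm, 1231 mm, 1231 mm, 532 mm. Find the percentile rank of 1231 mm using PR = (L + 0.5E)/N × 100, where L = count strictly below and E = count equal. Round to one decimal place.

87.5

N = 8.
Strictly below 1231: 6. Equal to 1231: 2.
PR = (6 + 0.5·2)/8 × 100 = 87.5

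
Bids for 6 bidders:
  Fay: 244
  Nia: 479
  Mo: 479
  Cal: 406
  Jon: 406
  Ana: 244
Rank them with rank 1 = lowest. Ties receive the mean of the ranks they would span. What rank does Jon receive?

3.5

Sorted (ascending): 244, 244, 406, 406, 479, 479
The 2 values of 244 occupy positions 1–2 → average rank (1+2)/2 = 1.5.
The 2 values of 406 occupy positions 3–4 → average rank (3+4)/2 = 3.5.
The 2 values of 479 occupy positions 5–6 → average rank (5+6)/2 = 5.5.
Jon has value 406 → rank 3.5.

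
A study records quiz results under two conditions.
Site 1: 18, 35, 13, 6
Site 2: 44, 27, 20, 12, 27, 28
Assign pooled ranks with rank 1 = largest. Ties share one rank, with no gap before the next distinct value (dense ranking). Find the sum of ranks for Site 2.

Sorted (descending): 44, 35, 28, 27, 27, 20, 18, 13, 12, 6
The 2 values of 27 share dense rank 4.
Remaining distinct values take the next consecutive integers.
Site 2 values → pooled ranks: 44→1, 27→4, 20→5, 12→8, 27→4, 28→3
Rank sum = 1 + 4 + 5 + 8 + 4 + 3 = 25

25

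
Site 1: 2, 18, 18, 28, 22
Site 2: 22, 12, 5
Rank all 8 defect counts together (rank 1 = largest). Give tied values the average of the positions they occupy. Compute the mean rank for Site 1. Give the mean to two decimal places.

4.10

Sorted (descending): 28, 22, 22, 18, 18, 12, 5, 2
The 2 values of 22 occupy positions 2–3 → average rank (2+3)/2 = 2.5.
The 2 values of 18 occupy positions 4–5 → average rank (4+5)/2 = 4.5.
Site 1 values → pooled ranks: 2→8, 18→4.5, 18→4.5, 28→1, 22→2.5
Mean rank = (8 + 4.5 + 4.5 + 1 + 2.5) / 5 = 4.10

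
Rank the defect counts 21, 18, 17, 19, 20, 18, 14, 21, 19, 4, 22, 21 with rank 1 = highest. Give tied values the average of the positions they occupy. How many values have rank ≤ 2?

1

Sorted (descending): 22, 21, 21, 21, 20, 19, 19, 18, 18, 17, 14, 4
The 3 values of 21 occupy positions 2–4 → average rank 3.
The 2 values of 19 occupy positions 6–7 → average rank (6+7)/2 = 6.5.
The 2 values of 18 occupy positions 8–9 → average rank (8+9)/2 = 8.5.
Ranks ≤ 2: {1} → 1 value.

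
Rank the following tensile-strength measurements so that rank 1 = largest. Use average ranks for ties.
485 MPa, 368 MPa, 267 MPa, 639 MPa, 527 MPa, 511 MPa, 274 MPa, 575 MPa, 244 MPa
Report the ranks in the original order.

5, 6, 8, 1, 3, 4, 7, 2, 9

Sorted (descending): 639, 575, 527, 511, 485, 368, 274, 267, 244
No ties — each value takes its position as its rank.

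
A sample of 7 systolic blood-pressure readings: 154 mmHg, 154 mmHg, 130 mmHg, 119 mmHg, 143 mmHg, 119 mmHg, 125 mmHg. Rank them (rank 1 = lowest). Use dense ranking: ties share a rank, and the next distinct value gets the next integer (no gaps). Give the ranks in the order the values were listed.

Sorted (ascending): 119, 119, 125, 130, 143, 154, 154
The 2 values of 119 share dense rank 1.
The 2 values of 154 share dense rank 5.
Remaining distinct values take the next consecutive integers.

5, 5, 3, 1, 4, 1, 2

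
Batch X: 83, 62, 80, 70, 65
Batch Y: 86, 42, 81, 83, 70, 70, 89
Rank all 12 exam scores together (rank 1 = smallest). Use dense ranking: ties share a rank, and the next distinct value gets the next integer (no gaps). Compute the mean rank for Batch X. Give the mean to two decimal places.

Sorted (ascending): 42, 62, 65, 70, 70, 70, 80, 81, 83, 83, 86, 89
The 3 values of 70 share dense rank 4.
The 2 values of 83 share dense rank 7.
Remaining distinct values take the next consecutive integers.
Batch X values → pooled ranks: 83→7, 62→2, 80→5, 70→4, 65→3
Mean rank = (7 + 2 + 5 + 4 + 3) / 5 = 4.20

4.20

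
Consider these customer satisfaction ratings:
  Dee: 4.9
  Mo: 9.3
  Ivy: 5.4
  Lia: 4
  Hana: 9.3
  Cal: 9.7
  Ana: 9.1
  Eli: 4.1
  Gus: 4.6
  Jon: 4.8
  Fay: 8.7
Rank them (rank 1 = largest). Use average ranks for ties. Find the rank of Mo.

Sorted (descending): 9.7, 9.3, 9.3, 9.1, 8.7, 5.4, 4.9, 4.8, 4.6, 4.1, 4
The 2 values of 9.3 occupy positions 2–3 → average rank (2+3)/2 = 2.5.
Mo has value 9.3 → rank 2.5.

2.5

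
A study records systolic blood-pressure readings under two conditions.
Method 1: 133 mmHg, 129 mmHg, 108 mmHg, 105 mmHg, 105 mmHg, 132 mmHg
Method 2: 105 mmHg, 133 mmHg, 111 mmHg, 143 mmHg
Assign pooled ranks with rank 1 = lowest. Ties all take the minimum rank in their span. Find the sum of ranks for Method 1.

Sorted (ascending): 105, 105, 105, 108, 111, 129, 132, 133, 133, 143
The 3 values of 105 occupy positions 1–3 → each gets rank 1.
The 2 values of 133 occupy positions 8–9 → each gets rank 8.
Method 1 values → pooled ranks: 133→8, 129→6, 108→4, 105→1, 105→1, 132→7
Rank sum = 8 + 6 + 4 + 1 + 1 + 7 = 27

27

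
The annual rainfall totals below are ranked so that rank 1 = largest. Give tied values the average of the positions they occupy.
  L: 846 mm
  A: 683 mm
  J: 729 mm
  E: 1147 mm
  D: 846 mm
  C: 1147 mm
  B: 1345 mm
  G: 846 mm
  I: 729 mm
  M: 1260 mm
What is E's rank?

Sorted (descending): 1345, 1260, 1147, 1147, 846, 846, 846, 729, 729, 683
The 2 values of 1147 occupy positions 3–4 → average rank (3+4)/2 = 3.5.
The 3 values of 846 occupy positions 5–7 → average rank 6.
The 2 values of 729 occupy positions 8–9 → average rank (8+9)/2 = 8.5.
E has value 1147 mm → rank 3.5.

3.5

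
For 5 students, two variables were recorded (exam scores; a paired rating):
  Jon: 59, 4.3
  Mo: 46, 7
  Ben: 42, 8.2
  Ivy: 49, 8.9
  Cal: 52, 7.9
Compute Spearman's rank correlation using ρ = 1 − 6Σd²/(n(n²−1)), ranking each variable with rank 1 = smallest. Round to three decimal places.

Ranks of variable 1: 5, 2, 1, 3, 4
Ranks of variable 2: 1, 2, 4, 5, 3
d = r₁ − r₂: 4, 0, -3, -2, 1
d²: 16, 0, 9, 4, 1; Σd² = 30
ρ = 1 − 6·30/(5·24) = 1 − 180/120 = -0.500

-0.500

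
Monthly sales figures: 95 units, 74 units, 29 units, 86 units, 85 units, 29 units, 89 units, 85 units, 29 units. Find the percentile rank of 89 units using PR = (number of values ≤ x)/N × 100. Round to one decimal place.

N = 9.
Strictly below 89: 7. Equal to 89: 1.
PR = 8/9 × 100 = 88.9

88.9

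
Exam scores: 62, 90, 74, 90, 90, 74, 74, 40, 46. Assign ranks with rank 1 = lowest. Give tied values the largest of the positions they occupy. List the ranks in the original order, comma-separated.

Sorted (ascending): 40, 46, 62, 74, 74, 74, 90, 90, 90
The 3 values of 74 occupy positions 4–6 → each gets rank 6.
The 3 values of 90 occupy positions 7–9 → each gets rank 9.

3, 9, 6, 9, 9, 6, 6, 1, 2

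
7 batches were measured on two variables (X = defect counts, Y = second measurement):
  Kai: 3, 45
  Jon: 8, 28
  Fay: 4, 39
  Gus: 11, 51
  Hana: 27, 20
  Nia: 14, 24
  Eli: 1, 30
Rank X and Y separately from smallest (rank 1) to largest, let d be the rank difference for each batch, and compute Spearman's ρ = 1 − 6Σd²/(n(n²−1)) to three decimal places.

Ranks of variable 1: 2, 4, 3, 5, 7, 6, 1
Ranks of variable 2: 6, 3, 5, 7, 1, 2, 4
d = r₁ − r₂: -4, 1, -2, -2, 6, 4, -3
d²: 16, 1, 4, 4, 36, 16, 9; Σd² = 86
ρ = 1 − 6·86/(7·48) = 1 − 516/336 = -0.536

-0.536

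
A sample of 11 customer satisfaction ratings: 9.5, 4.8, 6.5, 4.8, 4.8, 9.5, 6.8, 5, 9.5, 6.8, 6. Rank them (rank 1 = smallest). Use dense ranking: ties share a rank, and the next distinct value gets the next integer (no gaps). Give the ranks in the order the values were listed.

Sorted (ascending): 4.8, 4.8, 4.8, 5, 6, 6.5, 6.8, 6.8, 9.5, 9.5, 9.5
The 3 values of 4.8 share dense rank 1.
The 2 values of 6.8 share dense rank 5.
The 3 values of 9.5 share dense rank 6.
Remaining distinct values take the next consecutive integers.

6, 1, 4, 1, 1, 6, 5, 2, 6, 5, 3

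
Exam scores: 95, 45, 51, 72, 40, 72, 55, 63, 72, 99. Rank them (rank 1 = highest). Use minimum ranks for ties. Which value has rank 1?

99

Sorted (descending): 99, 95, 72, 72, 72, 63, 55, 51, 45, 40
The 3 values of 72 occupy positions 3–5 → each gets rank 3.
Rank 1 → value 99.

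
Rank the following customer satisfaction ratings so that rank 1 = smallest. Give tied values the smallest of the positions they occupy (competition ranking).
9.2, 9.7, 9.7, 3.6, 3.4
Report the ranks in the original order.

3, 4, 4, 2, 1

Sorted (ascending): 3.4, 3.6, 9.2, 9.7, 9.7
The 2 values of 9.7 occupy positions 4–5 → each gets rank 4.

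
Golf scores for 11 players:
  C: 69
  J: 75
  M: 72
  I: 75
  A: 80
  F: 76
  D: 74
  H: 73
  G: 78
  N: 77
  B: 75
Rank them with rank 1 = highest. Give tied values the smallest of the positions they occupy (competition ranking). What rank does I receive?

Sorted (descending): 80, 78, 77, 76, 75, 75, 75, 74, 73, 72, 69
The 3 values of 75 occupy positions 5–7 → each gets rank 5.
I has value 75 → rank 5.

5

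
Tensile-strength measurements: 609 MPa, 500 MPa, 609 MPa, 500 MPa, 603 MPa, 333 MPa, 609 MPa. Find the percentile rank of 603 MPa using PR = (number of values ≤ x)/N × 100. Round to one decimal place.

57.1

N = 7.
Strictly below 603: 3. Equal to 603: 1.
PR = 4/7 × 100 = 57.1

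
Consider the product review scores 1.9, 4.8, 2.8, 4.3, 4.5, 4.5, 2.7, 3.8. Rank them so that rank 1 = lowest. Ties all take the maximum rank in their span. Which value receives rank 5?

Sorted (ascending): 1.9, 2.7, 2.8, 3.8, 4.3, 4.5, 4.5, 4.8
The 2 values of 4.5 occupy positions 6–7 → each gets rank 7.
Rank 5 → value 4.3.

4.3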